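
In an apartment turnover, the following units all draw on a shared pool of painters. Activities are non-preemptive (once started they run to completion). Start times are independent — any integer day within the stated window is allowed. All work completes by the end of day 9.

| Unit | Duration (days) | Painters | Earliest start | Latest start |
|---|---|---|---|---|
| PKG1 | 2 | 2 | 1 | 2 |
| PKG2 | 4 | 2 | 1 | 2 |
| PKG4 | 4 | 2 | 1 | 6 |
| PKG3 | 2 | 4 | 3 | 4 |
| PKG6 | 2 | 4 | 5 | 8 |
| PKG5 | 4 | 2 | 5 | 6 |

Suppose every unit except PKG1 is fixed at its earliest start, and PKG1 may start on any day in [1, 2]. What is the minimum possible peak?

PKG1@1: d1:6  d2:6  d3:8  d4:8  d5:6  d6:6  d7:2  d8:2  d9:0 → peak 8
PKG1@2: d1:4  d2:6  d3:10  d4:8  d5:6  d6:6  d7:2  d8:2  d9:0 → peak 10
Best is PKG1@1, peak 8.

8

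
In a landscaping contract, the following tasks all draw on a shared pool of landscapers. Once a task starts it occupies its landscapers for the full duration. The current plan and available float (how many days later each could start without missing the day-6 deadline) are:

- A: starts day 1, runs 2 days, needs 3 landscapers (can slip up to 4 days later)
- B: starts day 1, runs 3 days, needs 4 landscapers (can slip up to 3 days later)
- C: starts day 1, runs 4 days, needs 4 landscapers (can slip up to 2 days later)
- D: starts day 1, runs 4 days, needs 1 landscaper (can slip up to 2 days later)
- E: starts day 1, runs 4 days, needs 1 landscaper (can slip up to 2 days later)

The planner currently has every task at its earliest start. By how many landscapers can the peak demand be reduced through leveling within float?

3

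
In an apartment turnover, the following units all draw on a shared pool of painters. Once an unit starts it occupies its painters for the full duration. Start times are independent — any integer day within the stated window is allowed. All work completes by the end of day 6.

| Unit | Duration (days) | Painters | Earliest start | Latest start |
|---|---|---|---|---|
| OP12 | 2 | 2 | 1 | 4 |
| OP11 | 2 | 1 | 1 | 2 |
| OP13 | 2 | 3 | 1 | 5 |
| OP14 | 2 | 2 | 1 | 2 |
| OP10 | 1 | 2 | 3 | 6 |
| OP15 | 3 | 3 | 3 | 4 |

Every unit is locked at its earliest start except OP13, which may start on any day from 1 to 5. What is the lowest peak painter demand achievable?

OP13@1: d1:8  d2:8  d3:5  d4:3  d5:3  d6:0 → peak 8
OP13@2: d1:5  d2:8  d3:8  d4:3  d5:3  d6:0 → peak 8
OP13@3: d1:5  d2:5  d3:8  d4:6  d5:3  d6:0 → peak 8
OP13@4: d1:5  d2:5  d3:5  d4:6  d5:6  d6:0 → peak 6
OP13@5: d1:5  d2:5  d3:5  d4:3  d5:6  d6:3 → peak 6
Best is OP13@4, peak 6.

6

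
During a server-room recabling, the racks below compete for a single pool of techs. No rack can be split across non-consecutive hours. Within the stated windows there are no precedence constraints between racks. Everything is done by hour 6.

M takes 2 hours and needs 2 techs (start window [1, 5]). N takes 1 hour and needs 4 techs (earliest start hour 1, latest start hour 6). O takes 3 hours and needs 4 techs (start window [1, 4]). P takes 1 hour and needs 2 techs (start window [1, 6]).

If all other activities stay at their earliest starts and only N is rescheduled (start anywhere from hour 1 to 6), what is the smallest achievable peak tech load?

8

N@1: h1:12  h2:6  h3:4  h4:0  h5:0  h6:0 → peak 12
N@2: h1:8  h2:10  h3:4  h4:0  h5:0  h6:0 → peak 10
N@3: h1:8  h2:6  h3:8  h4:0  h5:0  h6:0 → peak 8
N@4: h1:8  h2:6  h3:4  h4:4  h5:0  h6:0 → peak 8
N@5: h1:8  h2:6  h3:4  h4:0  h5:4  h6:0 → peak 8
N@6: h1:8  h2:6  h3:4  h4:0  h5:0  h6:4 → peak 8
Best is N@3, peak 8.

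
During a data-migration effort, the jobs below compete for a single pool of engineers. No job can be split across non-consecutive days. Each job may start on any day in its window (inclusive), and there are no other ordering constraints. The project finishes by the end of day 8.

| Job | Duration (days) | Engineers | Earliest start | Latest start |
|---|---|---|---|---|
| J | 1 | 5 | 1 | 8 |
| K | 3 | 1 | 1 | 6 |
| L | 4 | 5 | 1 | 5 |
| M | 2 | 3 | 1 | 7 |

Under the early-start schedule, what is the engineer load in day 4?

At early start, day 4 has: L.
Demand: 5 = 5.

5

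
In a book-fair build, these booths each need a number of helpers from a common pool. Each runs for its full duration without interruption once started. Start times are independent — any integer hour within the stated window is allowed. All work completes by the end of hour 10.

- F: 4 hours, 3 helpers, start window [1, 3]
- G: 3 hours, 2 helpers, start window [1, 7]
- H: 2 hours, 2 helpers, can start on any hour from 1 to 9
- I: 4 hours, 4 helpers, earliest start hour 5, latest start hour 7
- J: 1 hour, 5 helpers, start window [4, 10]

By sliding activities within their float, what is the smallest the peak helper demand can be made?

5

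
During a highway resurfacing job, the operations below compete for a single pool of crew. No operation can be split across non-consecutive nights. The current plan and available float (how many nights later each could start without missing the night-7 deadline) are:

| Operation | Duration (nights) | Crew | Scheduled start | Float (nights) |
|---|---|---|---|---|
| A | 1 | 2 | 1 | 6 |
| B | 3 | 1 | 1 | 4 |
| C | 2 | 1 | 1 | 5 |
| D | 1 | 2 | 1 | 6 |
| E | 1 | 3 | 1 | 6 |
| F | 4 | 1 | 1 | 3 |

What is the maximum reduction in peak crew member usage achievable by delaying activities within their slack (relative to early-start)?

Early-start peak: n1:10  n2:3  n3:2  n4:1  n5:0  n6:0  n7:0 ⇒ 10.
Leveled (A@1, B@1, C@2, D@4, E@6, F@2): n1:3  n2:3  n3:3  n4:3  n5:1  n6:3  n7:0 ⇒ 3.
Reduction 10 − 3 = 7.

7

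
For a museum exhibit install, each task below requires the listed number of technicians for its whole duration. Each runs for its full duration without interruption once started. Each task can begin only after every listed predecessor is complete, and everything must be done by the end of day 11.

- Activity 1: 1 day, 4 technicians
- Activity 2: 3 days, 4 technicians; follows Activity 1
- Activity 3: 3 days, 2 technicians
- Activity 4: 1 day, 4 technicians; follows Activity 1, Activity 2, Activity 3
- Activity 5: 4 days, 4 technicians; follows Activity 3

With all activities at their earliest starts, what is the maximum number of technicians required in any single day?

8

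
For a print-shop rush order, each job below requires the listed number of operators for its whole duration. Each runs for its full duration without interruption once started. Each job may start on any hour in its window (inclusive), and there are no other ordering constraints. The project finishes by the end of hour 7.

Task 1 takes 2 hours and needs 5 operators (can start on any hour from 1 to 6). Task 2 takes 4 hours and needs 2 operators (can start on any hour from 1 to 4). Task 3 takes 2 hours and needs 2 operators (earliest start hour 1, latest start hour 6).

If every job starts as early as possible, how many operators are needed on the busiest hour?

9

Early-start schedule: Task 1@1, Task 2@1, Task 3@1.
Load per hour: hour 1: 9, hour 2: 9, hour 3: 2, hour 4: 2, hour 5: 0, hour 6: 0, hour 7: 0.
Peak is 9.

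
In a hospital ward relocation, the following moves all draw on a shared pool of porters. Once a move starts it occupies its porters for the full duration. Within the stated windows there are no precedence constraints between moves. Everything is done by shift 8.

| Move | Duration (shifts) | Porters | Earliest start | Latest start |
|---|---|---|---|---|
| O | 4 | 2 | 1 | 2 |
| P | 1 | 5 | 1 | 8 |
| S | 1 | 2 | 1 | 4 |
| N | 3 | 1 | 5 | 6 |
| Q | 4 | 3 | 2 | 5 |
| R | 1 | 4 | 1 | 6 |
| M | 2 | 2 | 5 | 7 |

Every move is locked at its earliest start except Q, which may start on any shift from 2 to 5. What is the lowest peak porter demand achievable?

13

Q@2: s1:13  s2:5  s3:5  s4:5  s5:6  s6:3  s7:1  s8:0 → peak 13
Q@3: s1:13  s2:2  s3:5  s4:5  s5:6  s6:6  s7:1  s8:0 → peak 13
Q@4: s1:13  s2:2  s3:2  s4:5  s5:6  s6:6  s7:4  s8:0 → peak 13
Q@5: s1:13  s2:2  s3:2  s4:2  s5:6  s6:6  s7:4  s8:3 → peak 13
Best is Q@2, peak 13.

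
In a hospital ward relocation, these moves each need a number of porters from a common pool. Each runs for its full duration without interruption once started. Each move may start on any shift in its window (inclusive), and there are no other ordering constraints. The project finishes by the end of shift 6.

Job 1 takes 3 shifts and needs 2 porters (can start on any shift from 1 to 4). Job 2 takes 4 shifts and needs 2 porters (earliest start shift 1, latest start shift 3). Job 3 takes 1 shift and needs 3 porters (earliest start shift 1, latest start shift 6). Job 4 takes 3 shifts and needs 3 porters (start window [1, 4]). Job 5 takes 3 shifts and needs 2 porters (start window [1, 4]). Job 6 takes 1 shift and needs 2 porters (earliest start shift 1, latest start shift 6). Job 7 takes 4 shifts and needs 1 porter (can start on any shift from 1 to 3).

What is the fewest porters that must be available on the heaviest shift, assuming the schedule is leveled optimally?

7

Early-start (Job 1@1, Job 2@1, Job 3@1, Job 4@1, Job 5@1, Job 6@1, Job 7@1) gives peak 15: s1:15  s2:10  s3:10  s4:3  s5:0  s6:0.
Shift Job 3→5, Job 4→4, Job 6→6.
Schedule Job 1@1, Job 2@1, Job 3@5, Job 4@4, Job 5@1, Job 6@6, Job 7@1: s1:7  s2:7  s3:7  s4:6  s5:6  s6:5 — peak 7.
Total porter-shifts = 38 over 6 shifts ⇒ peak ≥ ⌈38/6⌉ = 7, so 7 is optimal.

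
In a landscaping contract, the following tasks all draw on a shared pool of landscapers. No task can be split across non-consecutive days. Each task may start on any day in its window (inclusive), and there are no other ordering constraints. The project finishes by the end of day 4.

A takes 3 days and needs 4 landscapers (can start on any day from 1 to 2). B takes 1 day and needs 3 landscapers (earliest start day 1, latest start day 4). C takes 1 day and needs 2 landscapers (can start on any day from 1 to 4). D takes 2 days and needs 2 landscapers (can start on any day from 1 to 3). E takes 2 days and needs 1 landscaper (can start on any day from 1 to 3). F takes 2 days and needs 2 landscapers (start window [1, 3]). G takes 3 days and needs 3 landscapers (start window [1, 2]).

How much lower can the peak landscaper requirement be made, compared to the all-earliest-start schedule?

Early-start peak: d1:17  d2:12  d3:7  d4:0 ⇒ 17.
Leveled (A@1, B@1, C@4, D@1, E@1, F@3, G@2): d1:10  d2:10  d3:9  d4:7 ⇒ 10.
Reduction 17 − 10 = 7.

7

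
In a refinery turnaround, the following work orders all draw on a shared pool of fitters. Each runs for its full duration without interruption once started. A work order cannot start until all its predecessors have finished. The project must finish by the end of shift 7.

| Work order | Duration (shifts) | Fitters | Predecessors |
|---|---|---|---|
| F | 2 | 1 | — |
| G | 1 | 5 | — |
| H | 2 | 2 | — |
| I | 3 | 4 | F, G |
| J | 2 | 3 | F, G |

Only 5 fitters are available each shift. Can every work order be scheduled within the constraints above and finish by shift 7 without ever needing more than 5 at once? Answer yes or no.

no

The minimum achievable peak is 6; 5 < 6, so no feasible schedule stays within the cap.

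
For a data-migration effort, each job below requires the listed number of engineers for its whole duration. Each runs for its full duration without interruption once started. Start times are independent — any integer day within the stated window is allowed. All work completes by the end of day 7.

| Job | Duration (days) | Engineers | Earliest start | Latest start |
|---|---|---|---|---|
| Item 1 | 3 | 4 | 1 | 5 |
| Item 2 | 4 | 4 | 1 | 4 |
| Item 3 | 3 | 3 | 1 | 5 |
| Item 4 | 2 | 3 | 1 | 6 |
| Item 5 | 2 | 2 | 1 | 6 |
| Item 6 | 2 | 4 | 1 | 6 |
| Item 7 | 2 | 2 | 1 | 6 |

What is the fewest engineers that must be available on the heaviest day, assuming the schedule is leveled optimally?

9

Early-start (Item 1@1, Item 2@1, Item 3@1, Item 4@1, Item 5@1, Item 6@1, Item 7@1) gives peak 22: d1:22  d2:22  d3:11  d4:4  d5:0  d6:0  d7:0.
Shift Item 3→5, Item 4→4, Item 5→4, Item 6→6, Item 7→6.
Schedule Item 1@1, Item 2@1, Item 3@5, Item 4@4, Item 5@4, Item 6@6, Item 7@6: d1:8  d2:8  d3:8  d4:9  d5:8  d6:9  d7:9 — peak 9.
Total engineer-days = 59 over 7 days ⇒ peak ≥ ⌈59/7⌉ = 9, so 9 is optimal.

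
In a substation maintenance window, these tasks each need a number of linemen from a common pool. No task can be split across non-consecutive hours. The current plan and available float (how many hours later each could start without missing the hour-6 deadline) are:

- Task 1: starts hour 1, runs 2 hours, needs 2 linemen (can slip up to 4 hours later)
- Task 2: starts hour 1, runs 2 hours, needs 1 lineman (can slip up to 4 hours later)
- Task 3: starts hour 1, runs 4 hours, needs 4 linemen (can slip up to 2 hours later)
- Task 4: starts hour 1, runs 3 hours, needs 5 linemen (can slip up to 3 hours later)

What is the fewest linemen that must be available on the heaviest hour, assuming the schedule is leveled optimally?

Early-start (Task 1@1, Task 2@1, Task 3@1, Task 4@1) gives peak 12: h1:12  h2:12  h3:9  h4:4  h5:0  h6:0.
Shift Task 4→3.
Schedule Task 1@1, Task 2@1, Task 3@1, Task 4@3: h1:7  h2:7  h3:9  h4:9  h5:5  h6:0 — peak 9.

9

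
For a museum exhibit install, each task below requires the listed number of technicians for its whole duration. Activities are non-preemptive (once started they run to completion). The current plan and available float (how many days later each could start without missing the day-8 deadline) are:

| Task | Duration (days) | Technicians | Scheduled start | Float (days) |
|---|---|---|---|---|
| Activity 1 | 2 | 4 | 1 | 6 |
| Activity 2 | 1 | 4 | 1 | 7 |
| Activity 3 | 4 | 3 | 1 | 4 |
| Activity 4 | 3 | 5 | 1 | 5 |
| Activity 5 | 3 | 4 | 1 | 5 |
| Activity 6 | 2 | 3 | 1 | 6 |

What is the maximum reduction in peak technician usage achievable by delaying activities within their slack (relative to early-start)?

15

Early-start peak: d1:23  d2:19  d3:12  d4:3  d5:0  d6:0  d7:0  d8:0 ⇒ 23.
Leveled (Activity 1@1, Activity 2@1, Activity 3@2, Activity 4@3, Activity 5@6, Activity 6@6): d1:8  d2:7  d3:8  d4:8  d5:8  d6:7  d7:7  d8:4 ⇒ 8.
Reduction 23 − 8 = 15.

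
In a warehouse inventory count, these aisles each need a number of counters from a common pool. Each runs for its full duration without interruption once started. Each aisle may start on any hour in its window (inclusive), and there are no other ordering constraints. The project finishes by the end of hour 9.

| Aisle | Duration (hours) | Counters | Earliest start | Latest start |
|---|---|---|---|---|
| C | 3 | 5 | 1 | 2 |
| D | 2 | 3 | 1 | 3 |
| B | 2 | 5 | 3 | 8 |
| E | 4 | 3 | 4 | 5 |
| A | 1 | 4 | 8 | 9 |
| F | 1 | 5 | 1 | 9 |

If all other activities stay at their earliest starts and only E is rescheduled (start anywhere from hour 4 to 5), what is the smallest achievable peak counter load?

13

E@4: h1:13  h2:8  h3:10  h4:8  h5:3  h6:3  h7:3  h8:4  h9:0 → peak 13
E@5: h1:13  h2:8  h3:10  h4:5  h5:3  h6:3  h7:3  h8:7  h9:0 → peak 13
Best is E@4, peak 13.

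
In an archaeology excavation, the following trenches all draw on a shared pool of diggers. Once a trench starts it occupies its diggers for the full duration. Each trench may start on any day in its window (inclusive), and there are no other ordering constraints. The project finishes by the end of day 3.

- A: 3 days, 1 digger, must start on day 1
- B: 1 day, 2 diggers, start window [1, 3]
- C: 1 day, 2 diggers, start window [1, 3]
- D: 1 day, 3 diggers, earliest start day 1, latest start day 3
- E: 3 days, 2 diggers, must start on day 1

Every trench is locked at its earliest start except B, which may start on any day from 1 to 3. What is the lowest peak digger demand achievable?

B@1: d1:10  d2:3  d3:3 → peak 10
B@2: d1:8  d2:5  d3:3 → peak 8
B@3: d1:8  d2:3  d3:5 → peak 8
Best is B@2, peak 8.

8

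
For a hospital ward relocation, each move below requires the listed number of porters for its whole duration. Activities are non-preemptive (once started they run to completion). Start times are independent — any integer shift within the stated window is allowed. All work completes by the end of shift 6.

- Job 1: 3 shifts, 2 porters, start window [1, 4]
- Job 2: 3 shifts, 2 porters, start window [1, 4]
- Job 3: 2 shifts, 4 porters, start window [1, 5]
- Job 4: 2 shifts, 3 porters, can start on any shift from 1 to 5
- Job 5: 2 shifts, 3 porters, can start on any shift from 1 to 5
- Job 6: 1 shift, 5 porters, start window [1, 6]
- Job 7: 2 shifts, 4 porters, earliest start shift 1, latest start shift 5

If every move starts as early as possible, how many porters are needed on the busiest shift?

Early-start schedule: Job 1@1, Job 2@1, Job 3@1, Job 4@1, Job 5@1, Job 6@1, Job 7@1.
Load per shift: shift 1: 23, shift 2: 18, shift 3: 4, shift 4: 0, shift 5: 0, shift 6: 0.
Peak is 23.

23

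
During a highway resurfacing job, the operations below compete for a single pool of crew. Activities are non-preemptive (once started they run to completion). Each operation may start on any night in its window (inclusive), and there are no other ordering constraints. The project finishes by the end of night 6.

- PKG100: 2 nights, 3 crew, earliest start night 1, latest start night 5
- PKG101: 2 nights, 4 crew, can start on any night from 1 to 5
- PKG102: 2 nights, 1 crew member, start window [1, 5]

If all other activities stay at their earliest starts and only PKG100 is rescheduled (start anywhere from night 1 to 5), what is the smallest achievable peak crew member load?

PKG100@1: n1:8  n2:8  n3:0  n4:0  n5:0  n6:0 → peak 8
PKG100@2: n1:5  n2:8  n3:3  n4:0  n5:0  n6:0 → peak 8
PKG100@3: n1:5  n2:5  n3:3  n4:3  n5:0  n6:0 → peak 5
PKG100@4: n1:5  n2:5  n3:0  n4:3  n5:3  n6:0 → peak 5
PKG100@5: n1:5  n2:5  n3:0  n4:0  n5:3  n6:3 → peak 5
Best is PKG100@3, peak 5.

5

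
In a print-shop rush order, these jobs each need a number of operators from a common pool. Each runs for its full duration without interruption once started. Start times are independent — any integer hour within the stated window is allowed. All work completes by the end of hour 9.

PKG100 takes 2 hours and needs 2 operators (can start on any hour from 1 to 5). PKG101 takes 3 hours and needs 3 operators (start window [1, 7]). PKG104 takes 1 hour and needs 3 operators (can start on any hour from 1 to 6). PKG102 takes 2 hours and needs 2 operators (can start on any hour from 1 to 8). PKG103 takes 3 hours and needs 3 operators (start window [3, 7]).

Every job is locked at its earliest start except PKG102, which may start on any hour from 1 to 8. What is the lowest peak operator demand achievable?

8

PKG102@1: h1:10  h2:7  h3:6  h4:3  h5:3  h6:0  h7:0  h8:0  h9:0 → peak 10
PKG102@2: h1:8  h2:7  h3:8  h4:3  h5:3  h6:0  h7:0  h8:0  h9:0 → peak 8
PKG102@3: h1:8  h2:5  h3:8  h4:5  h5:3  h6:0  h7:0  h8:0  h9:0 → peak 8
PKG102@4: h1:8  h2:5  h3:6  h4:5  h5:5  h6:0  h7:0  h8:0  h9:0 → peak 8
PKG102@5: h1:8  h2:5  h3:6  h4:3  h5:5  h6:2  h7:0  h8:0  h9:0 → peak 8
PKG102@6: h1:8  h2:5  h3:6  h4:3  h5:3  h6:2  h7:2  h8:0  h9:0 → peak 8
PKG102@7: h1:8  h2:5  h3:6  h4:3  h5:3  h6:0  h7:2  h8:2  h9:0 → peak 8
PKG102@8: h1:8  h2:5  h3:6  h4:3  h5:3  h6:0  h7:0  h8:2  h9:2 → peak 8
Best is PKG102@2, peak 8.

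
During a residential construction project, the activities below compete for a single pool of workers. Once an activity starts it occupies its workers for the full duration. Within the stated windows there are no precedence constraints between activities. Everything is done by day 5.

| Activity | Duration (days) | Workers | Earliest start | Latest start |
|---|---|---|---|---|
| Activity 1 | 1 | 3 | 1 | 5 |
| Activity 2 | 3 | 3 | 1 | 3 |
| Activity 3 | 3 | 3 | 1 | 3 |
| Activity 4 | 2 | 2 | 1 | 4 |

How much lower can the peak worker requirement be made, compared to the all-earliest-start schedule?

5

Early-start peak: d1:11  d2:8  d3:6  d4:0  d5:0 ⇒ 11.
Leveled (Activity 1@1, Activity 2@1, Activity 3@2, Activity 4@4): d1:6  d2:6  d3:6  d4:5  d5:2 ⇒ 6.
Reduction 11 − 6 = 5.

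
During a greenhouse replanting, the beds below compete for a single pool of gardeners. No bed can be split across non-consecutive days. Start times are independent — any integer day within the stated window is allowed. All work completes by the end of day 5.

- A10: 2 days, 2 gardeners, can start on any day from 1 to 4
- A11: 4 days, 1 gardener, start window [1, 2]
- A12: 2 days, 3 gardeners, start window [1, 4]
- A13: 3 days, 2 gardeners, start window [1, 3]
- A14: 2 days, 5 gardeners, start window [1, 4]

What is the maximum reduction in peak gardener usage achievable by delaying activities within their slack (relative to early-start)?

Early-start peak: d1:13  d2:13  d3:3  d4:1  d5:0 ⇒ 13.
Leveled (A10@1, A11@1, A12@1, A13@1, A14@3): d1:8  d2:8  d3:8  d4:6  d5:0 ⇒ 8.
Reduction 13 − 8 = 5.

5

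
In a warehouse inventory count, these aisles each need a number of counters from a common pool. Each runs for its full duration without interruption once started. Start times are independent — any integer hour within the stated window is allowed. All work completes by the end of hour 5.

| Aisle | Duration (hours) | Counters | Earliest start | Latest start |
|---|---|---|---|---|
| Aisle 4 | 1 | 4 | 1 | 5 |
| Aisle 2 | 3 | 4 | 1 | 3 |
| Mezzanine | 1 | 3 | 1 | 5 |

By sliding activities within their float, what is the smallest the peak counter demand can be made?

4

Early-start (Aisle 4@1, Aisle 2@1, Mezzanine@1) gives peak 11: h1:11  h2:4  h3:4  h4:0  h5:0.
Shift Aisle 2→2, Mezzanine→5.
Schedule Aisle 4@1, Aisle 2@2, Mezzanine@5: h1:4  h2:4  h3:4  h4:4  h5:3 — peak 4.
Total counter-hours = 19 over 5 hours ⇒ peak ≥ ⌈19/5⌉ = 4, so 4 is optimal.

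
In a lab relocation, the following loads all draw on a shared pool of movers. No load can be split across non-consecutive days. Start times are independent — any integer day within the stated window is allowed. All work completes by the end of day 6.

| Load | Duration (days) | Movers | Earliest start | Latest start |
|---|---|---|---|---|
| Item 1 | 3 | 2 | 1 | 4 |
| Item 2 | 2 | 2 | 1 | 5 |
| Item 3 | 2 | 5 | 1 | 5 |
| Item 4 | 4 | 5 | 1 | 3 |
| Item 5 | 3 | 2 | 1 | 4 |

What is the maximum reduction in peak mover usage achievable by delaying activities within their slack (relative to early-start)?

7

Early-start peak: d1:16  d2:16  d3:9  d4:5  d5:0  d6:0 ⇒ 16.
Leveled (Item 1@1, Item 2@1, Item 3@1, Item 4@3, Item 5@3): d1:9  d2:9  d3:9  d4:7  d5:7  d6:5 ⇒ 9.
Reduction 16 − 9 = 7.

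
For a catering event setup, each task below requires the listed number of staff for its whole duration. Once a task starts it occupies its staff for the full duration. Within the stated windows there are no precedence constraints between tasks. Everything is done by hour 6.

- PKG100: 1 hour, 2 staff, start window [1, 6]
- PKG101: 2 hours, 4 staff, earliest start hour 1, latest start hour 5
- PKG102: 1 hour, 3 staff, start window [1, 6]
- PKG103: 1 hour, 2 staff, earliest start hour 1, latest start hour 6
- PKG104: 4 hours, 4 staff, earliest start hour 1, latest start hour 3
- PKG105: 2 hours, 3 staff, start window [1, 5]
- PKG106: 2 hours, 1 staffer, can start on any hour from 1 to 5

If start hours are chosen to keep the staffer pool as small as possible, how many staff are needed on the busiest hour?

Early-start (PKG100@1, PKG101@1, PKG102@1, PKG103@1, PKG104@1, PKG105@1, PKG106@1) gives peak 19: h1:19  h2:12  h3:4  h4:4  h5:0  h6:0.
Shift PKG102→2, PKG103→3, PKG104→3, PKG105→5, PKG106→3.
Schedule PKG100@1, PKG101@1, PKG102@2, PKG103@3, PKG104@3, PKG105@5, PKG106@3: h1:6  h2:7  h3:7  h4:5  h5:7  h6:7 — peak 7.
Total staffer-hours = 39 over 6 hours ⇒ peak ≥ ⌈39/6⌉ = 7, so 7 is optimal.

7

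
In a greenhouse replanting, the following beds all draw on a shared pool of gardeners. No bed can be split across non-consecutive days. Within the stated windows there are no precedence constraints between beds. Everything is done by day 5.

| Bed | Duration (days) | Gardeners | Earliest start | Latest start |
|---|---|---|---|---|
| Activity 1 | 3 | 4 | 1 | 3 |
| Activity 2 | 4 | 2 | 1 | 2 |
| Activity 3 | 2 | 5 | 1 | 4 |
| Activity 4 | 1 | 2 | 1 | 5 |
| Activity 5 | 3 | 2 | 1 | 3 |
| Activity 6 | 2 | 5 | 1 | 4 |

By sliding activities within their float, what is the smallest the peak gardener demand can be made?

11

Early-start (Activity 1@1, Activity 2@1, Activity 3@1, Activity 4@1, Activity 5@1, Activity 6@1) gives peak 20: d1:20  d2:18  d3:8  d4:2  d5:0.
Shift Activity 4→3, Activity 5→3, Activity 6→4.
Schedule Activity 1@1, Activity 2@1, Activity 3@1, Activity 4@3, Activity 5@3, Activity 6@4: d1:11  d2:11  d3:10  d4:9  d5:7 — peak 11.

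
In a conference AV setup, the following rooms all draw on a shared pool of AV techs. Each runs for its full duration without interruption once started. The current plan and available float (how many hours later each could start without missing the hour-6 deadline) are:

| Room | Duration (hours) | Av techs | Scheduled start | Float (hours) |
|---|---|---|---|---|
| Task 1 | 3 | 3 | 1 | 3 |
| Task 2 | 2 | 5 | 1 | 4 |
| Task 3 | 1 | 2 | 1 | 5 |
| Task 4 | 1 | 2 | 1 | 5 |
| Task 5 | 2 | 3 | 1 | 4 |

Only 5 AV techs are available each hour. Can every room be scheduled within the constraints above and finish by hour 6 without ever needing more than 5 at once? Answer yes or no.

no

The minimum achievable peak is 6; 5 < 6, so no feasible schedule stays within the cap.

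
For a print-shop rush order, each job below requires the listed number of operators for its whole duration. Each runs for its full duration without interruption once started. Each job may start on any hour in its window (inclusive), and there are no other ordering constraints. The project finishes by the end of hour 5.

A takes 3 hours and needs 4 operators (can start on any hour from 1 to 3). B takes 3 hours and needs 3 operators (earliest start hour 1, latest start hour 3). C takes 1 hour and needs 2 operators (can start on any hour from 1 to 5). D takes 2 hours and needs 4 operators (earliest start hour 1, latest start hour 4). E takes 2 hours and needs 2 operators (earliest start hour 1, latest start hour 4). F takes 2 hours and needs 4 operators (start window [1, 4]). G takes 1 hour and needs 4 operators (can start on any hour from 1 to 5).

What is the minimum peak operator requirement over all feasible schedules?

11

Early-start (A@1, B@1, C@1, D@1, E@1, F@1, G@1) gives peak 23: h1:23  h2:17  h3:7  h4:0  h5:0.
Shift D→2, E→4, F→4, G→4.
Schedule A@1, B@1, C@1, D@2, E@4, F@4, G@4: h1:9  h2:11  h3:11  h4:10  h5:6 — peak 11.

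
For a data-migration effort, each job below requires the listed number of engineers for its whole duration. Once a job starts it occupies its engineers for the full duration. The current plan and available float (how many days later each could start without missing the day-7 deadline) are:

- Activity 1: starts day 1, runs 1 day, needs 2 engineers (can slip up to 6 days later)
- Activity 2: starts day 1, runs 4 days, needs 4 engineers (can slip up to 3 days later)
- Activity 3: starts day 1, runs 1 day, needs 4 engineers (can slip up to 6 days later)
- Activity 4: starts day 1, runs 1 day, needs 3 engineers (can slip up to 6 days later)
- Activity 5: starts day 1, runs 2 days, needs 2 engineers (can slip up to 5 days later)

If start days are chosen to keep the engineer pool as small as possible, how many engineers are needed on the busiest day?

5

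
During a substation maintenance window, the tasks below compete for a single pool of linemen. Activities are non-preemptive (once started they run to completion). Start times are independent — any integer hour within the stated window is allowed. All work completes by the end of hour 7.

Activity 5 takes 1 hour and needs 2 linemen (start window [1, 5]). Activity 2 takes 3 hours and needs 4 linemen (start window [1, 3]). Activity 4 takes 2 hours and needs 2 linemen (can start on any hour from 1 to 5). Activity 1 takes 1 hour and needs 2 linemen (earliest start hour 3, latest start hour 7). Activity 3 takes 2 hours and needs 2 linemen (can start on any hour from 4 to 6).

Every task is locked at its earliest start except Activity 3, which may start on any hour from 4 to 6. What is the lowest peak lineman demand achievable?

8

Activity 3@4: h1:8  h2:6  h3:6  h4:2  h5:2  h6:0  h7:0 → peak 8
Activity 3@5: h1:8  h2:6  h3:6  h4:0  h5:2  h6:2  h7:0 → peak 8
Activity 3@6: h1:8  h2:6  h3:6  h4:0  h5:0  h6:2  h7:2 → peak 8
Best is Activity 3@4, peak 8.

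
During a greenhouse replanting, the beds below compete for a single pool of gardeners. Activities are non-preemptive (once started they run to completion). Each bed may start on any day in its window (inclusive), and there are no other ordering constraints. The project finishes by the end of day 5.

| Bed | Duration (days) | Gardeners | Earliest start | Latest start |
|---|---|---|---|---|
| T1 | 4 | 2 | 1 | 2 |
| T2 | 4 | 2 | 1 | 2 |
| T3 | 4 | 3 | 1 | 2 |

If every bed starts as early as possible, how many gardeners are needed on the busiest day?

Early-start schedule: T1@1, T2@1, T3@1.
Load per day: day 1: 7, day 2: 7, day 3: 7, day 4: 7, day 5: 0.
Peak is 7.

7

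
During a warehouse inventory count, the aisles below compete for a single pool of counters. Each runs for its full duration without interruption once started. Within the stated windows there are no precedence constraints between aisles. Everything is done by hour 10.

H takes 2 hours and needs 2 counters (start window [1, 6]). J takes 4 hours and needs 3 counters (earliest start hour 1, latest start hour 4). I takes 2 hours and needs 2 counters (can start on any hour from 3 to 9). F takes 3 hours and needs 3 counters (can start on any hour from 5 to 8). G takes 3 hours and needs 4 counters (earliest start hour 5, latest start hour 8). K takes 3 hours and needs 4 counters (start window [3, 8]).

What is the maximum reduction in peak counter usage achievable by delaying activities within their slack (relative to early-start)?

Early-start peak: h1:5  h2:5  h3:9  h4:9  h5:11  h6:7  h7:7  h8:0  h9:0  h10:0 ⇒ 11.
Leveled (H@1, J@1, I@3, F@5, G@5, K@8): h1:5  h2:5  h3:5  h4:5  h5:7  h6:7  h7:7  h8:4  h9:4  h10:4 ⇒ 7.
Reduction 11 − 7 = 4.

4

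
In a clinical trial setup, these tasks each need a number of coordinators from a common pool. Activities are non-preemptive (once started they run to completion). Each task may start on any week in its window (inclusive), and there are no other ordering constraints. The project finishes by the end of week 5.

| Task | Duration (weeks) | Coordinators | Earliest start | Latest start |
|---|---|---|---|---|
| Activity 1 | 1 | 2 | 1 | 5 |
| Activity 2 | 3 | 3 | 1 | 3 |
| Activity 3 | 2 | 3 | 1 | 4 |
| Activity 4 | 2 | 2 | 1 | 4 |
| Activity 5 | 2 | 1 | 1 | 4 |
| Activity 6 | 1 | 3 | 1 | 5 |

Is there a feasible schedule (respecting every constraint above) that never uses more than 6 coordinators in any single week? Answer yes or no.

Schedule Activity 1@1, Activity 2@1, Activity 3@2, Activity 4@4, Activity 5@4, Activity 6@4: w1:5  w2:6  w3:6  w4:6  w5:3 — peak 6 ≤ 6.

yes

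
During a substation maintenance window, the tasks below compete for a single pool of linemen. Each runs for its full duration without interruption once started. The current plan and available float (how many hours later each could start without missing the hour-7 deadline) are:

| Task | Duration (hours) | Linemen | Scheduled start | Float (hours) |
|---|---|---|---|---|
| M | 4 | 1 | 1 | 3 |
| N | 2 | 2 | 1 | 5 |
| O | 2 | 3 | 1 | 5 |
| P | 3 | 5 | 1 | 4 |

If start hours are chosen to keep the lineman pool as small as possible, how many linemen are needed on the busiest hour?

5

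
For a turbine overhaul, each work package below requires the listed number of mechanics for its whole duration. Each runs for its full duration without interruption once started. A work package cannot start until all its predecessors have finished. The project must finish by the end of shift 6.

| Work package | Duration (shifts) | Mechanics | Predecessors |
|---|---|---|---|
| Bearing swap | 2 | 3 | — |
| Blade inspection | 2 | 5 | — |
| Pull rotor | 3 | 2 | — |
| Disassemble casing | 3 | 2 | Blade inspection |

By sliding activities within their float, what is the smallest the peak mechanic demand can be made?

7

Early-start (Bearing swap@1, Blade inspection@1, Pull rotor@1, Disassemble casing@3) gives peak 10: s1:10  s2:10  s3:4  s4:2  s5:2  s6:0.
Shift Bearing swap→3.
Schedule Bearing swap@3, Blade inspection@1, Pull rotor@1, Disassemble casing@3: s1:7  s2:7  s3:7  s4:5  s5:2  s6:0 — peak 7.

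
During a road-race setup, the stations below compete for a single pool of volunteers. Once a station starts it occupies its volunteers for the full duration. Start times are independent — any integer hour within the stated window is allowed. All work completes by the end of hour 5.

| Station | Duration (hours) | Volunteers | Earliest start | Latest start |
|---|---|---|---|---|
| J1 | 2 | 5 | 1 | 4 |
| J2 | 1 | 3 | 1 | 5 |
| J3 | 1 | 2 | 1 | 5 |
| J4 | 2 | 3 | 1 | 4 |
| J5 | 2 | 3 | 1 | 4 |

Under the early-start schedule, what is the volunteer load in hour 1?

16

At early start, hour 1 has: J1, J2, J3, J4, J5.
Demand: 5 + 3 + 2 + 3 + 3 = 16.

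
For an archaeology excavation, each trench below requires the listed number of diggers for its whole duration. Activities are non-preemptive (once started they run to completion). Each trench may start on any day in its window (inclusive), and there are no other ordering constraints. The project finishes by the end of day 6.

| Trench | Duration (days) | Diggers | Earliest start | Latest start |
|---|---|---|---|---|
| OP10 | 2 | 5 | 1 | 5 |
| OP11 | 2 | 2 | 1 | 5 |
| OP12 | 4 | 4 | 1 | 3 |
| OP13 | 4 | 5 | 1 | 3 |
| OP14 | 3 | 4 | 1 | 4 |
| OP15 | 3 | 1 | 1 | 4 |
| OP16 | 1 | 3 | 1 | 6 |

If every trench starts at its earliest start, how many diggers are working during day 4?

At early start, day 4 has: OP12, OP13.
Demand: 4 + 5 = 9.

9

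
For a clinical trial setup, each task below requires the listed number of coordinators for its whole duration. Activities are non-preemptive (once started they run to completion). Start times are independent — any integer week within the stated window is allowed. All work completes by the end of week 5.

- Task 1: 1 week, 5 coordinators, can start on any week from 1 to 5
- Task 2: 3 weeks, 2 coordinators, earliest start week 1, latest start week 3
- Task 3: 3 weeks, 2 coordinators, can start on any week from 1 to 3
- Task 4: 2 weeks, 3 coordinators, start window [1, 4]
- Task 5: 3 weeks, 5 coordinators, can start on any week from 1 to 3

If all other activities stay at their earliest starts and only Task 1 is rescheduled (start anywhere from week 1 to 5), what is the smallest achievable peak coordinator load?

Task 1@1: w1:17  w2:12  w3:9  w4:0  w5:0 → peak 17
Task 1@2: w1:12  w2:17  w3:9  w4:0  w5:0 → peak 17
Task 1@3: w1:12  w2:12  w3:14  w4:0  w5:0 → peak 14
Task 1@4: w1:12  w2:12  w3:9  w4:5  w5:0 → peak 12
Task 1@5: w1:12  w2:12  w3:9  w4:0  w5:5 → peak 12
Best is Task 1@4, peak 12.

12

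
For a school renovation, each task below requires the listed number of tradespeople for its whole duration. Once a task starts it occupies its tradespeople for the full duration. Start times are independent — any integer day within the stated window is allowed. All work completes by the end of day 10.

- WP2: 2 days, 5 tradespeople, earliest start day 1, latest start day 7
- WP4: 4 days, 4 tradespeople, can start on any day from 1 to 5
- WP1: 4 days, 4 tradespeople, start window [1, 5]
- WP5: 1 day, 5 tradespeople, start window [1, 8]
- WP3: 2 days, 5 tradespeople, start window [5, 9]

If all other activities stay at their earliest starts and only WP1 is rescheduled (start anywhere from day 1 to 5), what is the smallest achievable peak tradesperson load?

WP1@1: d1:18  d2:13  d3:8  d4:8  d5:5  d6:5  d7:0  d8:0  d9:0  d10:0 → peak 18
WP1@2: d1:14  d2:13  d3:8  d4:8  d5:9  d6:5  d7:0  d8:0  d9:0  d10:0 → peak 14
WP1@3: d1:14  d2:9  d3:8  d4:8  d5:9  d6:9  d7:0  d8:0  d9:0  d10:0 → peak 14
WP1@4: d1:14  d2:9  d3:4  d4:8  d5:9  d6:9  d7:4  d8:0  d9:0  d10:0 → peak 14
WP1@5: d1:14  d2:9  d3:4  d4:4  d5:9  d6:9  d7:4  d8:4  d9:0  d10:0 → peak 14
Best is WP1@2, peak 14.

14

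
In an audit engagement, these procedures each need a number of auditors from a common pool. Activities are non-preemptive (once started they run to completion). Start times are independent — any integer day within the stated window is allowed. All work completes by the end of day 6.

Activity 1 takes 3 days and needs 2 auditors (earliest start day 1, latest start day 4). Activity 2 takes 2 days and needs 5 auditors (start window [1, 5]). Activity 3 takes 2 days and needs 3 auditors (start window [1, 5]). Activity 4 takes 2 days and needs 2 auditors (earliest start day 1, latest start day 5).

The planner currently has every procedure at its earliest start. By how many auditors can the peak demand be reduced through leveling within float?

Early-start peak: d1:12  d2:12  d3:2  d4:0  d5:0  d6:0 ⇒ 12.
Leveled (Activity 1@1, Activity 2@5, Activity 3@1, Activity 4@3): d1:5  d2:5  d3:4  d4:2  d5:5  d6:5 ⇒ 5.
Reduction 12 − 5 = 7.

7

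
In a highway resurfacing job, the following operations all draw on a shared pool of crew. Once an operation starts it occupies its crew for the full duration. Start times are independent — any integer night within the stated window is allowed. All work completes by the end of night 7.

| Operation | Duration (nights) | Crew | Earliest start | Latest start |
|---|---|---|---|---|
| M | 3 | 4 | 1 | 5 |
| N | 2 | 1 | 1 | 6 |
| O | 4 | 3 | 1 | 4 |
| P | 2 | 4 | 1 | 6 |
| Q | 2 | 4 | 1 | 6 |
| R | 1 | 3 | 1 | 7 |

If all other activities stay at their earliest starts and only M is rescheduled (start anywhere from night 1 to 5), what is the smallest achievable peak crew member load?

M@1: n1:19  n2:16  n3:7  n4:3  n5:0  n6:0  n7:0 → peak 19
M@2: n1:15  n2:16  n3:7  n4:7  n5:0  n6:0  n7:0 → peak 16
M@3: n1:15  n2:12  n3:7  n4:7  n5:4  n6:0  n7:0 → peak 15
M@4: n1:15  n2:12  n3:3  n4:7  n5:4  n6:4  n7:0 → peak 15
M@5: n1:15  n2:12  n3:3  n4:3  n5:4  n6:4  n7:4 → peak 15
Best is M@3, peak 15.

15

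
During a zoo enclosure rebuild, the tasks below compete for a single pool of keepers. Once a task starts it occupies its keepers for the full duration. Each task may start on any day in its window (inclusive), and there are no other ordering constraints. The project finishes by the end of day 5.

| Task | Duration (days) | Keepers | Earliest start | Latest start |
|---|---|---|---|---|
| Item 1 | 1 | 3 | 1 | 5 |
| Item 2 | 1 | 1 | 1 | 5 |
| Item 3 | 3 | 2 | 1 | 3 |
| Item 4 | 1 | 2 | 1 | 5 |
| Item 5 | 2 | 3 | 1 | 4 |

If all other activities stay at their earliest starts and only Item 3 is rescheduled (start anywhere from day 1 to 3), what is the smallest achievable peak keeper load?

9

Item 3@1: d1:11  d2:5  d3:2  d4:0  d5:0 → peak 11
Item 3@2: d1:9  d2:5  d3:2  d4:2  d5:0 → peak 9
Item 3@3: d1:9  d2:3  d3:2  d4:2  d5:2 → peak 9
Best is Item 3@2, peak 9.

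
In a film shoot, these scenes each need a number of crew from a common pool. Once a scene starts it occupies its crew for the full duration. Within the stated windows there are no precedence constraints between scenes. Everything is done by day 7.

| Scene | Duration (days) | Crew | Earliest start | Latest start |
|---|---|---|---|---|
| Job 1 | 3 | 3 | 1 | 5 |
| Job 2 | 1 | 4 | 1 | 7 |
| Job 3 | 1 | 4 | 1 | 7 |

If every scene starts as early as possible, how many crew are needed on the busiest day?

Early-start schedule: Job 1@1, Job 2@1, Job 3@1.
Load per day: day 1: 11, day 2: 3, day 3: 3, day 4: 0, day 5: 0, day 6: 0, day 7: 0.
Peak is 11.

11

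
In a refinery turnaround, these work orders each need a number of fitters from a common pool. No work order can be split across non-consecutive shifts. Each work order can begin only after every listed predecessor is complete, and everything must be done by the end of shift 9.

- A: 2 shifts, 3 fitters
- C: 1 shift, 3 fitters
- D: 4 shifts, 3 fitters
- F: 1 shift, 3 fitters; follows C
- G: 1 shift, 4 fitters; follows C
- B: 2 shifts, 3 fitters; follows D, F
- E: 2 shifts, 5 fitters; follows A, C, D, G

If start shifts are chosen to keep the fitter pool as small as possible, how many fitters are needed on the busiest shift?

6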